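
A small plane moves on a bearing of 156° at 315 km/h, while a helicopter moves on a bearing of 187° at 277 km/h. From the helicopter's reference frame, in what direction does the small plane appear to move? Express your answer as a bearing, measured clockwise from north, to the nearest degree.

Taking east as x and north as y: small plane velocity = (128.122, -287.767) km/h; helicopter velocity = (-33.758, -274.935) km/h.
Velocity of small plane relative to helicopter = (128.122, -287.767) − (-33.758, -274.935) = (161.880, -12.832) km/h.
Bearing = atan2(161.88, -12.83) = 94.53° clockwise from north.

095°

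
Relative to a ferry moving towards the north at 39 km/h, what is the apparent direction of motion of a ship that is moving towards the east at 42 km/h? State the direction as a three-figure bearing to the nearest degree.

133°

Taking east as x and north as y: ship velocity = (42.000, 0.000) km/h; ferry velocity = (0.000, 39.000) km/h.
Velocity of ship relative to ferry = (42.000, 0.000) − (0.000, 39.000) = (42.000, -39.000) km/h.
Bearing = atan2(42.00, -39.00) = 132.88° clockwise from north.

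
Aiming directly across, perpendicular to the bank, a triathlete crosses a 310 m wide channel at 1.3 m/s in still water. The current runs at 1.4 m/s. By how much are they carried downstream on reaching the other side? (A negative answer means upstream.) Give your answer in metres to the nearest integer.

Perpendicular speed = 1.300 m/s; crossing time = 310 / 1.300 = 238.462 s.
Net downstream speed = 1.400 m/s.
Drift = 1.400 × 238.462 = 333.846 m (downstream).

334 m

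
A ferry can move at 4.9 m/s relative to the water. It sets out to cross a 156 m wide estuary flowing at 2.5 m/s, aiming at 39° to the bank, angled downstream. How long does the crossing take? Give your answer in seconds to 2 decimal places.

The component of the ferry's velocity perpendicular to the bank is 4.9 × sin 39° = 3.084 m/s.
Only the cross-stream component determines the crossing time; the current contributes nothing perpendicular to the bank.
Time = 156 / 3.084 = 50.589 s.

50.59 s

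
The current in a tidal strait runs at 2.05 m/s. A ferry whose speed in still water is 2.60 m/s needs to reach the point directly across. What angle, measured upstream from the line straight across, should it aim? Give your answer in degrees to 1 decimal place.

To cancel the current, the upstream component of the ferry's velocity must equal the flow: 2.60 sin θ = 2.05.
sin θ = 2.05 / 2.60 = 0.7885.
θ = arcsin(0.7885) = 52.042°.

52.0°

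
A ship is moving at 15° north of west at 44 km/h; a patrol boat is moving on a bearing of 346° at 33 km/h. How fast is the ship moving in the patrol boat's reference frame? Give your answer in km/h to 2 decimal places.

40.21 km/h

Taking east as x and north as y: ship velocity = (-42.501, 11.388) km/h; patrol boat velocity = (-7.983, 32.020) km/h.
Velocity of ship relative to patrol boat = (-42.501, 11.388) − (-7.983, 32.020) = (-34.517, -20.632) km/h.
Magnitude = |(-34.517, -20.632)| = 40.213 km/h.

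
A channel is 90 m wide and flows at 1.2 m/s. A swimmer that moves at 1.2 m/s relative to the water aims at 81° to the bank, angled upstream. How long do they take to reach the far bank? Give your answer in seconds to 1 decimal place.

The component of the swimmer's velocity perpendicular to the bank is 1.2 × sin 81° = 1.185 m/s.
The flow acts along the bank and has no component across it.
Time = 90 / 1.185 = 75.935 s.

75.9 s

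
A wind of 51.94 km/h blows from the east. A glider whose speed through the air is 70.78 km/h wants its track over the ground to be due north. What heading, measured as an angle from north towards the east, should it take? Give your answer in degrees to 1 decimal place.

47.2°

The wind pushes perpendicular to the desired track; the heading must have a component into the wind equal to 51.94 km/h: 70.78 sin θ = 51.94.
sin θ = 0.7338, so θ = 47.208°.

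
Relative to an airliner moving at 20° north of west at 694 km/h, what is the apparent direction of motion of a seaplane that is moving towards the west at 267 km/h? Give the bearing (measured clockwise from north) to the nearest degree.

Taking east as x and north as y: seaplane velocity = (-267.000, 0.000) km/h; airliner velocity = (-652.147, 237.362) km/h.
Velocity of seaplane relative to airliner = (-267.000, 0.000) − (-652.147, 237.362) = (385.147, -237.362) km/h.
Bearing = atan2(385.15, -237.36) = 121.65° clockwise from north.

122°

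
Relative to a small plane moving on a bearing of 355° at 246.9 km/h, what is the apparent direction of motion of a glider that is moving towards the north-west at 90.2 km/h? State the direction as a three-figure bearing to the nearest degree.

Taking east as x and north as y: glider velocity = (-63.781, 63.781) km/h; small plane velocity = (-21.519, 245.960) km/h.
Velocity of glider relative to small plane = (-63.781, 63.781) − (-21.519, 245.960) = (-42.262, -182.179) km/h.
Bearing = atan2(-42.26, -182.18) = 193.06° clockwise from north.

193°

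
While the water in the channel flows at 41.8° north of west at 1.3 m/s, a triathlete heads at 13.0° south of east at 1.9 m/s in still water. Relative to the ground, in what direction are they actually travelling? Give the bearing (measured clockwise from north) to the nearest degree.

Taking east as x and north as y: velocity relative to the water = (1.851, -0.427) m/s; the water relative to ground = (-0.969, 0.866) m/s.
Velocity relative to ground = (1.851, -0.427) + (-0.969, 0.866) = (0.882, 0.439) m/s.
Bearing = atan2(0.88, 0.44) = 63.54° clockwise from north.

064°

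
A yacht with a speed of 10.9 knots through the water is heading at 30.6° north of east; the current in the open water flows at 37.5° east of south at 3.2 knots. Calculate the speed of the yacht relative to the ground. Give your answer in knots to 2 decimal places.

11.72 knots

Taking east as x and north as y: velocity relative to the water = (9.382, 5.549) knots; the water relative to ground = (1.948, -2.539) knots.
Velocity relative to ground = (9.382, 5.549) + (1.948, -2.539) = (11.330, 3.010) knots.
Speed = |(11.330, 3.010)| = 11.723 knots.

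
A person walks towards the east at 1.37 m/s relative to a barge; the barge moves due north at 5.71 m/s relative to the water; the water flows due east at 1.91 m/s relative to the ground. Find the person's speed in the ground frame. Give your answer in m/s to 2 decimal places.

6.59 m/s

In east/north components (m/s): person relative to barge = (1.370, 0.000); barge relative to water = (0.000, 5.710); water relative to ground = (1.910, 0.000).
Sum = (3.280, 5.710) m/s.
Speed = |(3.280, 5.710)| = 6.585 m/s.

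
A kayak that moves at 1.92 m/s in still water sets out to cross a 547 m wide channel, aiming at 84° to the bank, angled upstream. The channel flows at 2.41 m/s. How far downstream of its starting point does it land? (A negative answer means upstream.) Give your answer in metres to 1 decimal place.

Perpendicular speed = 1.909 m/s; crossing time = 547 / 1.909 = 286.465 s.
Net downstream speed = 2.209 m/s.
Drift = 2.209 × 286.465 = 632.889 m (downstream).

632.9 m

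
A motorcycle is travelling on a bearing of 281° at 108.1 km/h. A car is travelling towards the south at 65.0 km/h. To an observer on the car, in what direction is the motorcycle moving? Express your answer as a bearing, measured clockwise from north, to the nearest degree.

309°

Taking east as x and north as y: motorcycle velocity = (-106.114, 20.626) km/h; car velocity = (0.000, -65.000) km/h.
Velocity of motorcycle relative to car = (-106.114, 20.626) − (0.000, -65.000) = (-106.114, 85.626) km/h.
Bearing = atan2(-106.11, 85.63) = 308.90° clockwise from north.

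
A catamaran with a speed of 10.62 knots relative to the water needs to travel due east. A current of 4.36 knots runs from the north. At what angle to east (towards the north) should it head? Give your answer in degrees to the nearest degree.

The current pushes perpendicular to the desired track; the heading must have a component into the current equal to 4.36 knots: 10.62 sin θ = 4.36.
sin θ = 0.4105, so θ = 24.239°.

24°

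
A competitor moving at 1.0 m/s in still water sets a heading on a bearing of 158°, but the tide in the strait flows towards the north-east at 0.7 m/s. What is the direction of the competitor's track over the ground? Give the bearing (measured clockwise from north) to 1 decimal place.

116.4°

Taking east as x and north as y: velocity relative to the water = (0.375, -0.927) m/s; the water relative to ground = (0.495, 0.495) m/s.
Velocity relative to ground = (0.375, -0.927) + (0.495, 0.495) = (0.870, -0.432) m/s.
Bearing = atan2(0.87, -0.43) = 116.43° clockwise from north.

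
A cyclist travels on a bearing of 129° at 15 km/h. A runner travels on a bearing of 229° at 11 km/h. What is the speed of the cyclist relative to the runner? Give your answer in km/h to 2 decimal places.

20.08 km/h

Taking east as x and north as y: cyclist velocity = (11.657, -9.440) km/h; runner velocity = (-8.302, -7.217) km/h.
Velocity of cyclist relative to runner = (11.657, -9.440) − (-8.302, -7.217) = (19.959, -2.223) km/h.
Magnitude = |(19.959, -2.223)| = 20.082 km/h.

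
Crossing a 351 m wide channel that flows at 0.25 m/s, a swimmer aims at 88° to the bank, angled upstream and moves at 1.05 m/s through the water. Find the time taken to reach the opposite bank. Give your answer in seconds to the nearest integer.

The component of the swimmer's velocity perpendicular to the bank is 1.05 × sin 88° = 1.049 m/s.
The current is parallel to the bank, so it does not affect the crossing time.
Time = 351 / 1.049 = 334.489 s.

334 s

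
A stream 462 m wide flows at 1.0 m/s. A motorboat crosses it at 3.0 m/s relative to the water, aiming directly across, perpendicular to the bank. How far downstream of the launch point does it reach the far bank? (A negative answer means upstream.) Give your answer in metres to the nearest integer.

154 m

Perpendicular speed = 3.000 m/s; crossing time = 462 / 3.000 = 154.000 s.
Net downstream speed = 1.000 m/s.
Drift = 1.000 × 154.000 = 154.000 m (downstream).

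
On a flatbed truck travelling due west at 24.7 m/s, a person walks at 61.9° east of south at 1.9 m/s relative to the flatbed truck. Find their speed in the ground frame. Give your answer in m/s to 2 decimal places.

23.04 m/s

Taking east as x and north as y: flatbed truck velocity = (-24.700, 0.000) m/s; person velocity relative to flatbed truck = (1.676, -0.895) m/s.
Velocity relative to ground = (-24.700, 0.000) + (1.676, -0.895) = (-23.024, -0.895) m/s.
Speed = |(-23.024, -0.895)| = 23.041 m/s.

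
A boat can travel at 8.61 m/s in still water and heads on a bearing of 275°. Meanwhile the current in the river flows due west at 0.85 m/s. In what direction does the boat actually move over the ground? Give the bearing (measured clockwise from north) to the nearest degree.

Taking east as x and north as y: velocity relative to the water = (-8.577, 0.750) m/s; the water relative to ground = (-0.850, 0.000) m/s.
Velocity relative to ground = (-8.577, 0.750) + (-0.850, 0.000) = (-9.427, 0.750) m/s.
Bearing = atan2(-9.43, 0.75) = 274.55° clockwise from north.

275°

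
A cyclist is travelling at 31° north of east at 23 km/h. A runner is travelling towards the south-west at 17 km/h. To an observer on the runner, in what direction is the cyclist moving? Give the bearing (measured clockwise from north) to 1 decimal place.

Taking east as x and north as y: cyclist velocity = (19.715, 11.846) km/h; runner velocity = (-12.021, -12.021) km/h.
Velocity of cyclist relative to runner = (19.715, 11.846) − (-12.021, -12.021) = (31.736, 23.867) km/h.
Bearing = atan2(31.74, 23.87) = 53.06° clockwise from north.

053.1°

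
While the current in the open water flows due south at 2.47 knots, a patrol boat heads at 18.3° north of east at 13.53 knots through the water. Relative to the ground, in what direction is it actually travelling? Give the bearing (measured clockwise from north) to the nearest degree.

Taking east as x and north as y: velocity relative to the water = (12.846, 4.248) knots; the water relative to ground = (0.000, -2.470) knots.
Velocity relative to ground = (12.846, 4.248) + (0.000, -2.470) = (12.846, 1.778) knots.
Bearing = atan2(12.85, 1.78) = 82.12° clockwise from north.

082°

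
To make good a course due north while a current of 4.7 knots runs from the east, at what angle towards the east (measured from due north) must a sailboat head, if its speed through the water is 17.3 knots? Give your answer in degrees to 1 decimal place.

The current pushes perpendicular to the desired track; the heading must have a component into the current equal to 4.7 knots: 17.3 sin θ = 4.7.
sin θ = 0.2717, so θ = 15.764°.

15.8°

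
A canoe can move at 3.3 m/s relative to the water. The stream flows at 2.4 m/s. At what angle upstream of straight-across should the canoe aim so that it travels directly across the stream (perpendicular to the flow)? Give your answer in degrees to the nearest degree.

To cancel the current, the upstream component of the canoe's velocity must equal the flow: 3.3 sin θ = 2.4.
sin θ = 2.4 / 3.3 = 0.7273.
θ = arcsin(0.7273) = 46.658°.

47°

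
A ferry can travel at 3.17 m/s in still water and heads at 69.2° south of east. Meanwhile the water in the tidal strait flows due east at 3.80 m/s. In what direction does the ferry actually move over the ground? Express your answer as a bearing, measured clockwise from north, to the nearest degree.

121°

Taking east as x and north as y: velocity relative to the water = (1.126, -2.963) m/s; the water relative to ground = (3.800, 0.000) m/s.
Velocity relative to ground = (1.126, -2.963) + (3.800, 0.000) = (4.926, -2.963) m/s.
Bearing = atan2(4.93, -2.96) = 121.03° clockwise from north.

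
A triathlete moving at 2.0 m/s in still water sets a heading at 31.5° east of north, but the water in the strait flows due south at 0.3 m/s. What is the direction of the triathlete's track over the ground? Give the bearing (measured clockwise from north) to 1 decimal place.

Taking east as x and north as y: velocity relative to the water = (1.045, 1.705) m/s; the water relative to ground = (0.000, -0.300) m/s.
Velocity relative to ground = (1.045, 1.705) + (0.000, -0.300) = (1.045, 1.405) m/s.
Bearing = atan2(1.04, 1.41) = 36.64° clockwise from north.

036.6°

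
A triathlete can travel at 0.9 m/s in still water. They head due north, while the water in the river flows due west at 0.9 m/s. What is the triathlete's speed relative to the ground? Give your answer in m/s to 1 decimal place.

Taking east as x and north as y: velocity relative to the water = (0.000, 0.900) m/s; the water relative to ground = (-0.900, 0.000) m/s.
Velocity relative to ground = (0.000, 0.900) + (-0.900, 0.000) = (-0.900, 0.900) m/s.
Speed = |(-0.900, 0.900)| = 1.273 m/s.

1.3 m/s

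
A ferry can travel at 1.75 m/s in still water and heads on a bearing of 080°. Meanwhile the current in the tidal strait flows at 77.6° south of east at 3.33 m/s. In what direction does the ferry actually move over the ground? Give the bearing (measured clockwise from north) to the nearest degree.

Taking east as x and north as y: velocity relative to the water = (1.723, 0.304) m/s; the water relative to ground = (0.715, -3.252) m/s.
Velocity relative to ground = (1.723, 0.304) + (0.715, -3.252) = (2.438, -2.948) m/s.
Bearing = atan2(2.44, -2.95) = 140.41° clockwise from north.

140°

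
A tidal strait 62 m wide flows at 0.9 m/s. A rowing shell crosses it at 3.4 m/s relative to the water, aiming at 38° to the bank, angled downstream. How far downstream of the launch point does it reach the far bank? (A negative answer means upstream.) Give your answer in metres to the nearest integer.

Perpendicular speed = 2.093 m/s; crossing time = 62 / 2.093 = 29.619 s.
Net downstream speed = 3.579 m/s.
Drift = 3.579 × 29.619 = 106.014 m (downstream).

106 m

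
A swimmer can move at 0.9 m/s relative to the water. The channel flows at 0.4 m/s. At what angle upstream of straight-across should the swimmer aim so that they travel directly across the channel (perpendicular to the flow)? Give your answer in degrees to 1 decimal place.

26.4°

To cancel the current, the upstream component of the swimmer's velocity must equal the flow: 0.9 sin θ = 0.4.
sin θ = 0.4 / 0.9 = 0.4444.
θ = arcsin(0.4444) = 26.388°.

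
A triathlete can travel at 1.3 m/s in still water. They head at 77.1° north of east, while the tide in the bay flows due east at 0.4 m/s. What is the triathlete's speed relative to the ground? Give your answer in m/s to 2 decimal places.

Taking east as x and north as y: velocity relative to the water = (0.290, 1.267) m/s; the water relative to ground = (0.400, 0.000) m/s.
Velocity relative to ground = (0.290, 1.267) + (0.400, 0.000) = (0.690, 1.267) m/s.
Speed = |(0.690, 1.267)| = 1.443 m/s.

1.44 m/s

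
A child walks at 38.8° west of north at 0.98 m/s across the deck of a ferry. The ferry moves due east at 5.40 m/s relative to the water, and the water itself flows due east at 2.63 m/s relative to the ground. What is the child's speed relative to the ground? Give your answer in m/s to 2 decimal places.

In east/north components (m/s): child relative to ferry = (-0.614, 0.764); ferry relative to water = (5.400, 0.000); water relative to ground = (2.630, 0.000).
Sum = (7.416, 0.764) m/s.
Speed = |(7.416, 0.764)| = 7.455 m/s.

7.46 m/s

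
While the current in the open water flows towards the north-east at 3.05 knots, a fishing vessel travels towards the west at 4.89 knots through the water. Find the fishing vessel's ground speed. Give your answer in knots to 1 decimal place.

3.5 knots

Taking east as x and north as y: velocity relative to the water = (-4.890, 0.000) knots; the water relative to ground = (2.157, 2.157) knots.
Velocity relative to ground = (-4.890, 0.000) + (2.157, 2.157) = (-2.733, 2.157) knots.
Speed = |(-2.733, 2.157)| = 3.482 knots.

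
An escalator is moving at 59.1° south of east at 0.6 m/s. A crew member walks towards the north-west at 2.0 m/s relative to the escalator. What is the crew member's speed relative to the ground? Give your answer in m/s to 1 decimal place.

1.4 m/s

Taking east as x and north as y: escalator velocity = (0.308, -0.515) m/s; crew member velocity relative to escalator = (-1.414, 1.414) m/s.
Velocity relative to ground = (0.308, -0.515) + (-1.414, 1.414) = (-1.106, 0.899) m/s.
Speed = |(-1.106, 0.899)| = 1.426 m/s.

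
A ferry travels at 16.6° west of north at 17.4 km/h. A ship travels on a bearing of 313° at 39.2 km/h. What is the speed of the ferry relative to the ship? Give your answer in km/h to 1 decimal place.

Taking east as x and north as y: ferry velocity = (-4.971, 16.675) km/h; ship velocity = (-28.669, 26.734) km/h.
Velocity of ferry relative to ship = (-4.971, 16.675) − (-28.669, 26.734) = (23.698, -10.060) km/h.
Magnitude = |(23.698, -10.060)| = 25.745 km/h.

25.7 km/h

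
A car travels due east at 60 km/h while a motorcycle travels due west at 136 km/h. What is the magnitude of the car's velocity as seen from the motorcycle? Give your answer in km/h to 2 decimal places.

196.00 km/h

Taking east as x and north as y: car velocity = (60.000, 0.000) km/h; motorcycle velocity = (-136.000, 0.000) km/h.
Velocity of car relative to motorcycle = (60.000, 0.000) − (-136.000, 0.000) = (196.000, 0.000) km/h.
Magnitude = |(196.000, 0.000)| = 196.000 km/h.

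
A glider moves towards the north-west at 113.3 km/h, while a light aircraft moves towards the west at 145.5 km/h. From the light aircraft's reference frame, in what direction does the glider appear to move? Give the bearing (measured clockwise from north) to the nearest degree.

039°

Taking east as x and north as y: glider velocity = (-80.115, 80.115) km/h; light aircraft velocity = (-145.500, 0.000) km/h.
Velocity of glider relative to light aircraft = (-80.115, 80.115) − (-145.500, 0.000) = (65.385, 80.115) km/h.
Bearing = atan2(65.38, 80.12) = 39.22° clockwise from north.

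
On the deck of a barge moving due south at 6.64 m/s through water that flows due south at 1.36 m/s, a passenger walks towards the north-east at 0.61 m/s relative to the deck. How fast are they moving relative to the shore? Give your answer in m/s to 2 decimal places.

In east/north components (m/s): passenger relative to barge = (0.431, 0.431); barge relative to water = (0.000, -6.640); water relative to ground = (0.000, -1.360).
Sum = (0.431, -7.569) m/s.
Speed = |(0.431, -7.569)| = 7.581 m/s.

7.58 m/s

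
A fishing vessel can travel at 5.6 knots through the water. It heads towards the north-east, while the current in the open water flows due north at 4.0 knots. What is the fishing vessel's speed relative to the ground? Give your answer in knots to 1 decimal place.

Taking east as x and north as y: velocity relative to the water = (3.960, 3.960) knots; the water relative to ground = (0.000, 4.000) knots.
Velocity relative to ground = (3.960, 3.960) + (0.000, 4.000) = (3.960, 7.960) knots.
Speed = |(3.960, 7.960)| = 8.890 knots.

8.9 knots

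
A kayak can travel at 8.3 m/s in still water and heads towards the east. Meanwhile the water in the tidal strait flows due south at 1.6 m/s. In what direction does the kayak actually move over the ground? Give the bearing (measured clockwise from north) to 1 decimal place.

Taking east as x and north as y: velocity relative to the water = (8.300, 0.000) m/s; the water relative to ground = (0.000, -1.600) m/s.
Velocity relative to ground = (8.300, 0.000) + (0.000, -1.600) = (8.300, -1.600) m/s.
Bearing = atan2(8.30, -1.60) = 100.91° clockwise from north.

100.9°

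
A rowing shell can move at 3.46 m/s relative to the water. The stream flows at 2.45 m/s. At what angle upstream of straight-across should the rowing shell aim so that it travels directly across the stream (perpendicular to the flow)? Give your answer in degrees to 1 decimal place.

To cancel the current, the upstream component of the rowing shell's velocity must equal the flow: 3.46 sin θ = 2.45.
sin θ = 2.45 / 3.46 = 0.7081.
θ = arcsin(0.7081) = 45.080°.

45.1°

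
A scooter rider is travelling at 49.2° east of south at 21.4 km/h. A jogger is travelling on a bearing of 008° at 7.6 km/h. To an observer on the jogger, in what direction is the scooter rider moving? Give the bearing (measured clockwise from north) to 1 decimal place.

Taking east as x and north as y: scooter rider velocity = (16.200, -13.983) km/h; jogger velocity = (1.058, 7.526) km/h.
Velocity of scooter rider relative to jogger = (16.200, -13.983) − (1.058, 7.526) = (15.142, -21.509) km/h.
Bearing = atan2(15.14, -21.51) = 144.86° clockwise from north.

144.9°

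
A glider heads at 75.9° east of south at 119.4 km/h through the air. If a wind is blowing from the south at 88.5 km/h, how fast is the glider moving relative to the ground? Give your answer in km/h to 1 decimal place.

Taking east as x and north as y: velocity relative to the air = (115.803, -29.088) km/h; the air relative to ground = (0.000, 88.500) km/h.
Velocity relative to ground = (115.803, -29.088) + (0.000, 88.500) = (115.803, 59.412) km/h.
Speed = |(115.803, 59.412)| = 130.154 km/h.

130.2 km/h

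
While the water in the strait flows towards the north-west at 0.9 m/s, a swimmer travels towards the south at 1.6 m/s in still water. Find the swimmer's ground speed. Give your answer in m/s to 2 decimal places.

1.15 m/s

Taking east as x and north as y: velocity relative to the water = (0.000, -1.600) m/s; the water relative to ground = (-0.636, 0.636) m/s.
Velocity relative to ground = (0.000, -1.600) + (-0.636, 0.636) = (-0.636, -0.964) m/s.
Speed = |(-0.636, -0.964)| = 1.155 m/s.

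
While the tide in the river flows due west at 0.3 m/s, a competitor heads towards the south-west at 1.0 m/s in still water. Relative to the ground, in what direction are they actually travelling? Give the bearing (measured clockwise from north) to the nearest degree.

235°

Taking east as x and north as y: velocity relative to the water = (-0.707, -0.707) m/s; the water relative to ground = (-0.300, 0.000) m/s.
Velocity relative to ground = (-0.707, -0.707) + (-0.300, 0.000) = (-1.007, -0.707) m/s.
Bearing = atan2(-1.01, -0.71) = 234.93° clockwise from north.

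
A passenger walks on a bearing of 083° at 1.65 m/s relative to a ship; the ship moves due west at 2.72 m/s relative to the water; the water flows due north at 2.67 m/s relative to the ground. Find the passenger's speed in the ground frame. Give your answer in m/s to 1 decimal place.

In east/north components (m/s): passenger relative to ship = (1.638, 0.201); ship relative to water = (-2.720, 0.000); water relative to ground = (0.000, 2.670).
Sum = (-1.082, 2.871) m/s.
Speed = |(-1.082, 2.871)| = 3.068 m/s.

3.1 m/s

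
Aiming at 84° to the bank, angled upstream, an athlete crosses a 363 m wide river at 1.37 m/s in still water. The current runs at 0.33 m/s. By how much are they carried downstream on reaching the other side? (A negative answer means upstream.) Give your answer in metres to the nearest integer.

50 m

Perpendicular speed = 1.362 m/s; crossing time = 363 / 1.362 = 266.423 s.
Net downstream speed = 0.187 m/s.
Drift = 0.187 × 266.423 = 49.767 m (downstream).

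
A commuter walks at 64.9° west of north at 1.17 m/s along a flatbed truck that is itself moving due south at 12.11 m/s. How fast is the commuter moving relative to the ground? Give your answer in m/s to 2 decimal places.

Taking east as x and north as y: flatbed truck velocity = (0.000, -12.110) m/s; commuter velocity relative to flatbed truck = (-1.060, 0.496) m/s.
Velocity relative to ground = (0.000, -12.110) + (-1.060, 0.496) = (-1.060, -11.614) m/s.
Speed = |(-1.060, -11.614)| = 11.662 m/s.

11.66 m/s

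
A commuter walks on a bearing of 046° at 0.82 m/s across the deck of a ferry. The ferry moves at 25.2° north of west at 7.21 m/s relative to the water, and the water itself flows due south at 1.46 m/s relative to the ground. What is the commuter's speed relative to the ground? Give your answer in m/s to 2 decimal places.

In east/north components (m/s): commuter relative to ferry = (0.590, 0.570); ferry relative to water = (-6.524, 3.070); water relative to ground = (0.000, -1.460).
Sum = (-5.934, 2.179) m/s.
Speed = |(-5.934, 2.179)| = 6.322 m/s.

6.32 m/s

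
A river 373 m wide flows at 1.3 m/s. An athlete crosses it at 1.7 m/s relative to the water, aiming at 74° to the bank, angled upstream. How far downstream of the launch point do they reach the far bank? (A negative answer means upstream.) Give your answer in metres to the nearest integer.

190 m

Perpendicular speed = 1.634 m/s; crossing time = 373 / 1.634 = 228.254 s.
Net downstream speed = 0.831 m/s.
Drift = 0.831 × 228.254 = 189.774 m (downstream).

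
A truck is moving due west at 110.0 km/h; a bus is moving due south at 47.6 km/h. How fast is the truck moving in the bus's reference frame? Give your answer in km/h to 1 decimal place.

Taking east as x and north as y: truck velocity = (-110.000, 0.000) km/h; bus velocity = (0.000, -47.600) km/h.
Velocity of truck relative to bus = (-110.000, 0.000) − (0.000, -47.600) = (-110.000, 47.600) km/h.
Magnitude = |(-110.000, 47.600)| = 119.857 km/h.

119.9 km/h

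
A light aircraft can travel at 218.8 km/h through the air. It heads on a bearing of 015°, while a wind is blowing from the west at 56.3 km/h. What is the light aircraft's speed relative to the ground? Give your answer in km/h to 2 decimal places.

239.62 km/h

Taking east as x and north as y: velocity relative to the air = (56.630, 211.345) km/h; the air relative to ground = (56.300, 0.000) km/h.
Velocity relative to ground = (56.630, 211.345) + (56.300, 0.000) = (112.930, 211.345) km/h.
Speed = |(112.930, 211.345)| = 239.624 km/h.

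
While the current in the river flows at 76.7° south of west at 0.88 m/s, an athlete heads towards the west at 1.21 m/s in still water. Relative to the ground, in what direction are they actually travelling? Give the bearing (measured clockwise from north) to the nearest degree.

Taking east as x and north as y: velocity relative to the water = (-1.210, 0.000) m/s; the water relative to ground = (-0.202, -0.856) m/s.
Velocity relative to ground = (-1.210, 0.000) + (-0.202, -0.856) = (-1.412, -0.856) m/s.
Bearing = atan2(-1.41, -0.86) = 238.77° clockwise from north.

239°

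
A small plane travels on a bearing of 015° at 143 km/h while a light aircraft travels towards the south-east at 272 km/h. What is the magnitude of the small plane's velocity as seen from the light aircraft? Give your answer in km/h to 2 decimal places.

365.14 km/h

Taking east as x and north as y: small plane velocity = (37.011, 138.127) km/h; light aircraft velocity = (192.333, -192.333) km/h.
Velocity of small plane relative to light aircraft = (37.011, 138.127) − (192.333, -192.333) = (-155.322, 330.460) km/h.
Magnitude = |(-155.322, 330.460)| = 365.142 km/h.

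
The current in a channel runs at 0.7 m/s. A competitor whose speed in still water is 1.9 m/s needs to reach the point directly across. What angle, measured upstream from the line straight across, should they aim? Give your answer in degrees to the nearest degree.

22°

To cancel the current, the upstream component of the competitor's velocity must equal the flow: 1.9 sin θ = 0.7.
sin θ = 0.7 / 1.9 = 0.3684.
θ = arcsin(0.3684) = 21.618°.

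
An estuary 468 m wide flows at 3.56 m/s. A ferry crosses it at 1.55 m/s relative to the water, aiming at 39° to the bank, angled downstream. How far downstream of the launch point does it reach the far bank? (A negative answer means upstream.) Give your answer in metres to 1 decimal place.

2285.9 m

Perpendicular speed = 0.975 m/s; crossing time = 468 / 0.975 = 479.780 s.
Net downstream speed = 4.765 m/s.
Drift = 4.765 × 479.780 = 2285.949 m (downstream).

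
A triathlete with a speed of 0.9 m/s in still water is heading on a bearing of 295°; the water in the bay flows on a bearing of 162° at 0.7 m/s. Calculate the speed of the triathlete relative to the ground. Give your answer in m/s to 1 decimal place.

Taking east as x and north as y: velocity relative to the water = (-0.816, 0.380) m/s; the water relative to ground = (0.216, -0.666) m/s.
Velocity relative to ground = (-0.816, 0.380) + (0.216, -0.666) = (-0.599, -0.285) m/s.
Speed = |(-0.599, -0.285)| = 0.664 m/s.

0.7 m/s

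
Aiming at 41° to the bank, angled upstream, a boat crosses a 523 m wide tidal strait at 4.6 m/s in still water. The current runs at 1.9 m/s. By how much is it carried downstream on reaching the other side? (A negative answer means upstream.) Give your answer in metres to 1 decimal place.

Perpendicular speed = 3.018 m/s; crossing time = 523 / 3.018 = 173.301 s.
Net downstream speed = -1.572 m/s.
Drift = -1.572 × 173.301 = -272.371 m (upstream).

-272.4 m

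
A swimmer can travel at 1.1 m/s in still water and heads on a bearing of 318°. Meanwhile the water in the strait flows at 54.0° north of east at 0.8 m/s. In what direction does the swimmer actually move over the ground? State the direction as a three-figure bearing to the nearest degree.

Taking east as x and north as y: velocity relative to the water = (-0.736, 0.817) m/s; the water relative to ground = (0.470, 0.647) m/s.
Velocity relative to ground = (-0.736, 0.817) + (0.470, 0.647) = (-0.266, 1.465) m/s.
Bearing = atan2(-0.27, 1.46) = 349.71° clockwise from north.

350°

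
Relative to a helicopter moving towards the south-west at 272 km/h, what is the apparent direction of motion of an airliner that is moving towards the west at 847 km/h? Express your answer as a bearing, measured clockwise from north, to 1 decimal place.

286.4°

Taking east as x and north as y: airliner velocity = (-847.000, 0.000) km/h; helicopter velocity = (-192.333, -192.333) km/h.
Velocity of airliner relative to helicopter = (-847.000, 0.000) − (-192.333, -192.333) = (-654.667, 192.333) km/h.
Bearing = atan2(-654.67, 192.33) = 286.37° clockwise from north.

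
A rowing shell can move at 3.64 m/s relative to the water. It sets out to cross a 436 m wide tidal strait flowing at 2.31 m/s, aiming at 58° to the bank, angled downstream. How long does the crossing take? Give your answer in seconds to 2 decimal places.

The component of the rowing shell's velocity perpendicular to the bank is 3.64 × sin 58° = 3.087 m/s.
The flow acts along the bank and has no component across it.
Time = 436 / 3.087 = 141.242 s.

141.24 s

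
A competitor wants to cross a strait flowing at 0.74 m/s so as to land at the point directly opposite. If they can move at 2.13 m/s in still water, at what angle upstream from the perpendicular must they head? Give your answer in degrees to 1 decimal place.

20.3°

To cancel the current, the upstream component of the competitor's velocity must equal the flow: 2.13 sin θ = 0.74.
sin θ = 0.74 / 2.13 = 0.3474.
θ = arcsin(0.3474) = 20.329°.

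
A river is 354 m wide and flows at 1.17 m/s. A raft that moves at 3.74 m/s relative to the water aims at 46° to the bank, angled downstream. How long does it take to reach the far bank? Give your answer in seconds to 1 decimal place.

131.6 s

The component of the raft's velocity perpendicular to the bank is 3.74 × sin 46° = 2.690 m/s.
The flow acts along the bank and has no component across it.
Time = 354 / 2.690 = 131.582 s.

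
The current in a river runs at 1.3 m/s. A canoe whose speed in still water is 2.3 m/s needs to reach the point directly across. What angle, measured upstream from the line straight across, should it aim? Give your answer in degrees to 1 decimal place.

34.4°

To cancel the current, the upstream component of the canoe's velocity must equal the flow: 2.3 sin θ = 1.3.
sin θ = 1.3 / 2.3 = 0.5652.
θ = arcsin(0.5652) = 34.417°.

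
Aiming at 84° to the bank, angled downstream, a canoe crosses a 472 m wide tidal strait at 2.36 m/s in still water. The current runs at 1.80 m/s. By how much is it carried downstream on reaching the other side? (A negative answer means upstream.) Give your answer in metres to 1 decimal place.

411.6 m

Perpendicular speed = 2.347 m/s; crossing time = 472 / 2.347 = 201.102 s.
Net downstream speed = 2.047 m/s.
Drift = 2.047 × 201.102 = 411.592 m (downstream).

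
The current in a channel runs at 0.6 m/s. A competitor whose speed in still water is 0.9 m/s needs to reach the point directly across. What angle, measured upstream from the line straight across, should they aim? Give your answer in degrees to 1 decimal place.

To cancel the current, the upstream component of the competitor's velocity must equal the flow: 0.9 sin θ = 0.6.
sin θ = 0.6 / 0.9 = 0.6667.
θ = arcsin(0.6667) = 41.810°.

41.8°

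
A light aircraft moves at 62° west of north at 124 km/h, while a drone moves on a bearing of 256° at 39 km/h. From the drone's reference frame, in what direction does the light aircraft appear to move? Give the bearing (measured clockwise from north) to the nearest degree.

313°

Taking east as x and north as y: light aircraft velocity = (-109.486, 58.214) km/h; drone velocity = (-37.842, -9.435) km/h.
Velocity of light aircraft relative to drone = (-109.486, 58.214) − (-37.842, -9.435) = (-71.644, 67.649) km/h.
Bearing = atan2(-71.64, 67.65) = 313.36° clockwise from north.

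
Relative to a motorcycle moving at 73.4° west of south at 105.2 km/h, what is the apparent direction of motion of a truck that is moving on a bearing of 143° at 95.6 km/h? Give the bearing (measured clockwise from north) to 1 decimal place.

106.3°

Taking east as x and north as y: truck velocity = (57.534, -76.350) km/h; motorcycle velocity = (-100.816, -30.054) km/h.
Velocity of truck relative to motorcycle = (57.534, -76.350) − (-100.816, -30.054) = (158.349, -46.295) km/h.
Bearing = atan2(158.35, -46.30) = 106.30° clockwise from north.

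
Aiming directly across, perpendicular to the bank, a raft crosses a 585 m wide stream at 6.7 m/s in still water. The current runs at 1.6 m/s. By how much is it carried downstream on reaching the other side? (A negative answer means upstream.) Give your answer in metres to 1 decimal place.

139.7 m

Perpendicular speed = 6.700 m/s; crossing time = 585 / 6.700 = 87.313 s.
Net downstream speed = 1.600 m/s.
Drift = 1.600 × 87.313 = 139.701 m (downstream).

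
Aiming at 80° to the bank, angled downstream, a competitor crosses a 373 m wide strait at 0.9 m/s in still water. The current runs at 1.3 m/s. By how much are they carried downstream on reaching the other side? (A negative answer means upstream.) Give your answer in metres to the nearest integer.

613 m

Perpendicular speed = 0.886 m/s; crossing time = 373 / 0.886 = 420.838 s.
Net downstream speed = 1.456 m/s.
Drift = 1.456 × 420.838 = 612.859 m (downstream).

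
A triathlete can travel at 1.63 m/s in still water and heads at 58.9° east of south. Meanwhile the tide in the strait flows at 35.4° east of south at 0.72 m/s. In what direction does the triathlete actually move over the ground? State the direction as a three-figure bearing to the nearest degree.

Taking east as x and north as y: velocity relative to the water = (1.396, -0.842) m/s; the water relative to ground = (0.417, -0.587) m/s.
Velocity relative to ground = (1.396, -0.842) + (0.417, -0.587) = (1.813, -1.429) m/s.
Bearing = atan2(1.81, -1.43) = 128.25° clockwise from north.

128°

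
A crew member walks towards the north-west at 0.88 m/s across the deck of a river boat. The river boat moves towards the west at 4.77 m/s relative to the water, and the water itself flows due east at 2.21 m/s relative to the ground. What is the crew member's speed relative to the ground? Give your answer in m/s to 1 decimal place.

In east/north components (m/s): crew member relative to river boat = (-0.622, 0.622); river boat relative to water = (-4.770, 0.000); water relative to ground = (2.210, 0.000).
Sum = (-3.182, 0.622) m/s.
Speed = |(-3.182, 0.622)| = 3.243 m/s.

3.2 m/s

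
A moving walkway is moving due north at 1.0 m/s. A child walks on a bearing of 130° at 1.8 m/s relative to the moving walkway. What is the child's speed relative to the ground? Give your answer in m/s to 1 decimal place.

Taking east as x and north as y: moving walkway velocity = (0.000, 1.000) m/s; child velocity relative to moving walkway = (1.379, -1.157) m/s.
Velocity relative to ground = (0.000, 1.000) + (1.379, -1.157) = (1.379, -0.157) m/s.
Speed = |(1.379, -0.157)| = 1.388 m/s.

1.4 m/s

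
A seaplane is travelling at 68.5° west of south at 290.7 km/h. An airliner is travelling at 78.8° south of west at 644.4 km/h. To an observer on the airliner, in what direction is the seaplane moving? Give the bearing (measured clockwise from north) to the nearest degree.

Taking east as x and north as y: seaplane velocity = (-270.472, -106.542) km/h; airliner velocity = (-125.165, -632.128) km/h.
Velocity of seaplane relative to airliner = (-270.472, -106.542) − (-125.165, -632.128) = (-145.308, 525.586) km/h.
Bearing = atan2(-145.31, 525.59) = 344.55° clockwise from north.

345°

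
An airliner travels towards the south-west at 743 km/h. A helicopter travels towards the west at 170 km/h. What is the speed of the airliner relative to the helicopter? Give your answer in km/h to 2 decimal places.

Taking east as x and north as y: airliner velocity = (-525.380, -525.380) km/h; helicopter velocity = (-170.000, 0.000) km/h.
Velocity of airliner relative to helicopter = (-525.380, -525.380) − (-170.000, 0.000) = (-355.380, -525.380) km/h.
Magnitude = |(-355.380, -525.380)| = 634.287 km/h.

634.29 km/h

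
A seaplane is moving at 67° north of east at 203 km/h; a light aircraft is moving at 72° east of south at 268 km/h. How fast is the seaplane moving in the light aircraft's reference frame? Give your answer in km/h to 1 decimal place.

Taking east as x and north as y: seaplane velocity = (79.318, 186.862) km/h; light aircraft velocity = (254.883, -82.817) km/h.
Velocity of seaplane relative to light aircraft = (79.318, 186.862) − (254.883, -82.817) = (-175.565, 269.679) km/h.
Magnitude = |(-175.565, 269.679)| = 321.791 km/h.

321.8 km/h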